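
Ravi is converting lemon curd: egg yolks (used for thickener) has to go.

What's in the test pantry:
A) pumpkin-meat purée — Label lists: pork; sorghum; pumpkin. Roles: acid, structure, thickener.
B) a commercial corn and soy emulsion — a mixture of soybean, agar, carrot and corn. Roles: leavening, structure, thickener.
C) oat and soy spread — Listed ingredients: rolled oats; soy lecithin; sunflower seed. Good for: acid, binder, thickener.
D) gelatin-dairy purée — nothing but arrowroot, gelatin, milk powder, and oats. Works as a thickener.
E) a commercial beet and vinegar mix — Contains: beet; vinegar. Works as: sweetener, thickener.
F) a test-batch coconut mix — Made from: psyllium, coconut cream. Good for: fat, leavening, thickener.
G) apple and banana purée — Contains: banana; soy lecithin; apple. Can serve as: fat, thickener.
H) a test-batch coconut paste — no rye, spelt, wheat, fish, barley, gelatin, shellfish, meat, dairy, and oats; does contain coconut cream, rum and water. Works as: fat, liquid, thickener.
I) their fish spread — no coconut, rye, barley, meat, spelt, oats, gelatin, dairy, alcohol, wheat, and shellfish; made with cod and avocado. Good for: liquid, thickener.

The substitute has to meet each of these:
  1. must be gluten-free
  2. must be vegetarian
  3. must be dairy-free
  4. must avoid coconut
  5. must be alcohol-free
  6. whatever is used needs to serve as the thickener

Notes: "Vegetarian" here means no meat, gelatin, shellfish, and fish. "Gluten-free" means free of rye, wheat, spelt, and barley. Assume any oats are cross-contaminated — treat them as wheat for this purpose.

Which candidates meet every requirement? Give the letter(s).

A: has pork, so not vegetarian — out
B: all constraints satisfied — valid
C: has rolled oats, so not gluten-free — no
D: has gelatin, so not vegetarian; has oats, so not gluten-free (and 1 more) — no
E: no dairy, no coconut — valid
F: has coconut cream, so not coconut-free — out
G: nothing on the exclusion list — valid
H: has coconut cream, so not coconut-free; has rum, so not alcohol-free — out
I: has cod, so not vegetarian — reject

B, E, G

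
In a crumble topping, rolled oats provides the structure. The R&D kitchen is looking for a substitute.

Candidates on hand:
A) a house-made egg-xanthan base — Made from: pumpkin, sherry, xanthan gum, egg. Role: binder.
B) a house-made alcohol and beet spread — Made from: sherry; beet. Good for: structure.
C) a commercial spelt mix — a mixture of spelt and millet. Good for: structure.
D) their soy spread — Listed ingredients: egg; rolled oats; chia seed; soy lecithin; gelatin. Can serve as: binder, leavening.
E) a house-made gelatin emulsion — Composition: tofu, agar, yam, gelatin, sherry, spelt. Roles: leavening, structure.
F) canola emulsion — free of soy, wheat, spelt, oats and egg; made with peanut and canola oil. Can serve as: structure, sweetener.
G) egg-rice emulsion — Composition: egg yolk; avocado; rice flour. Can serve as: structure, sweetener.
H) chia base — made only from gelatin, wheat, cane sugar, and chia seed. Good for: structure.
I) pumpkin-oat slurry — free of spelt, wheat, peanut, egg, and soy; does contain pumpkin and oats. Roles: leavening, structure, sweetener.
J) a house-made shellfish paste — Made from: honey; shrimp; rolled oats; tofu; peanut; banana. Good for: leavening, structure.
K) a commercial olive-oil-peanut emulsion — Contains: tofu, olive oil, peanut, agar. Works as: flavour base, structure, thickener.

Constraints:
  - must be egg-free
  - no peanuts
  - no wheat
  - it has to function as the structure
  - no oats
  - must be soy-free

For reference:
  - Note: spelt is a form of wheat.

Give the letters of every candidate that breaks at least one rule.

A: not usable as a structure; has egg, so not egg-free — reject
B: works as a structure, wheat-free, no egg — OK
C: has spelt, so not wheat-free — no
D: not usable as a structure; has egg, so not egg-free (and 2 more) — reject
E: has spelt, so not wheat-free; has tofu, so not soy-free — out
F: has peanut, so not peanut-free — reject
G: has egg yolk, so not egg-free — out
H: has wheat, so not wheat-free — reject
I: has oats, so not oat-free — out
J: has rolled oats, so not oat-free; has tofu, so not soy-free (and 1 more) — out
K: has tofu, so not soy-free; has peanut, so not peanut-free — no

A, C, D, E, F, G, H, I, J, K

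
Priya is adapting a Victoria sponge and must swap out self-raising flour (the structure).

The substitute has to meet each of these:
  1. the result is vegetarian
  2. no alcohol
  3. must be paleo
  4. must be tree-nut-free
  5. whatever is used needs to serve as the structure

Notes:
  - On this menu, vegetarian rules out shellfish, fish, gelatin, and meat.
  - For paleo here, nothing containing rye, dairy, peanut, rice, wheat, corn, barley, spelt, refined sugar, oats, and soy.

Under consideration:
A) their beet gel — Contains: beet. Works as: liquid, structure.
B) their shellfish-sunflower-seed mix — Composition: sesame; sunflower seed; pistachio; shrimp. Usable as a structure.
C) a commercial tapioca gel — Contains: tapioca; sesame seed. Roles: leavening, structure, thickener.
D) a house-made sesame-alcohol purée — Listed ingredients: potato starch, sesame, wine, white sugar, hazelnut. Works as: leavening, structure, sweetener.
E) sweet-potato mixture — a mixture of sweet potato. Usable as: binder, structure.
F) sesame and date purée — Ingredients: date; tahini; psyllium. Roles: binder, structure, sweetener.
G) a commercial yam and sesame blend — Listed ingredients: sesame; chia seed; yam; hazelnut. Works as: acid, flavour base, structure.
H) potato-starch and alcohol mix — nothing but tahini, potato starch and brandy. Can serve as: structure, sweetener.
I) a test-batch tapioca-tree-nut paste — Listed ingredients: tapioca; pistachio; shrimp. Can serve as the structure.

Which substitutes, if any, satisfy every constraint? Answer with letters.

A, C, E, F

A: no alcohol, paleo — OK
B: has shrimp, so not vegetarian; has pistachio, so not tree-nut-free — reject
C: works as a structure, no tree nuts, vegetarian — valid
D: has white sugar, so not paleo; has hazelnut, so not tree-nut-free (and 1 more) — reject
E: every rule checks out — valid
F: every rule checks out — OK
G: has hazelnut, so not tree-nut-free — no
H: has brandy, so not alcohol-free — no
I: has shrimp, so not vegetarian; has pistachio, so not tree-nut-free — out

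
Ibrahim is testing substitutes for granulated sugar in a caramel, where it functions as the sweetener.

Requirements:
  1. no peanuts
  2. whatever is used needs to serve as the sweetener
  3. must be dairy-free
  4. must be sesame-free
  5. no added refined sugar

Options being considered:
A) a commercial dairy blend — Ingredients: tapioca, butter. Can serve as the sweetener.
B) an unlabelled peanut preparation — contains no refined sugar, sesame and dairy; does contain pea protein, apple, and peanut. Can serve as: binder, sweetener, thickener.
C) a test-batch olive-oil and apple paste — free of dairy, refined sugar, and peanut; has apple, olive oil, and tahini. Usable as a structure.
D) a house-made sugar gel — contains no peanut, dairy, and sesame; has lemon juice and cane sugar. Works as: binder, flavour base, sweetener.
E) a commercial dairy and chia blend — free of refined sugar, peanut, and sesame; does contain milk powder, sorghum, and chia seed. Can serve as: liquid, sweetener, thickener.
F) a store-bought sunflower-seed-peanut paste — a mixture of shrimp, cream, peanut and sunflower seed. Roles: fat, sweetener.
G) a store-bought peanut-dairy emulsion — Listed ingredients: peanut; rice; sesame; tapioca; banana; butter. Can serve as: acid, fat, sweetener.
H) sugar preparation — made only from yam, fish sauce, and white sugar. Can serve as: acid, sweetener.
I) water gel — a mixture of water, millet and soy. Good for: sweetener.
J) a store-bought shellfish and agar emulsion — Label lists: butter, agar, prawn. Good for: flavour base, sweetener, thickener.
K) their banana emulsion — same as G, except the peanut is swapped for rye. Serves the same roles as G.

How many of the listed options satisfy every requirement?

A: has butter, so not dairy-free — no
B: has peanut, so not peanut-free — no
C: not usable as a sweetener; has tahini, so not sesame-free — out
D: has cane sugar, so not no-added-sugar — reject
E: has milk powder, so not dairy-free — no
F: has cream, so not dairy-free; has peanut, so not peanut-free — no
G: has butter, so not dairy-free; has peanut, so not peanut-free (and 1 more) — out
H: has white sugar, so not no-added-sugar — out
I: works as a sweetener, no refined sugar, no sesame — valid
J: has butter, so not dairy-free — no
K: has butter, so not dairy-free; has sesame, so not sesame-free — no

1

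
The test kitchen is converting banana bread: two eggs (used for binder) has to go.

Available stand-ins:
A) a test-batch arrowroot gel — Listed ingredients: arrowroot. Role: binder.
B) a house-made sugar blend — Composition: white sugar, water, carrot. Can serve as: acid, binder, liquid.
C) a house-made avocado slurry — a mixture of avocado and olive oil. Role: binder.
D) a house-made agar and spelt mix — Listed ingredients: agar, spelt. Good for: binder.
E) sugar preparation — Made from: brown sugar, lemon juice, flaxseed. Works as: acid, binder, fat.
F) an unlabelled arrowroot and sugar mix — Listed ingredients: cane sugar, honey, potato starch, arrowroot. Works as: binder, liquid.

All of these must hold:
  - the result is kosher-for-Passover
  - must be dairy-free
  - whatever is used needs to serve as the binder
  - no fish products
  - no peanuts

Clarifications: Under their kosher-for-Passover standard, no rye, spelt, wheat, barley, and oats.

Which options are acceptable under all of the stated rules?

A, B, C, E, F

A: no dairy, no peanut — OK
B: only white sugar, water, and carrot; none excluded — keep
C: only olive oil and avocado; none excluded — OK
D: has spelt, so not kosher-for-Passover — out
E: every rule checks out — keep
F: honey and cane sugar etc. — none of it excluded — OK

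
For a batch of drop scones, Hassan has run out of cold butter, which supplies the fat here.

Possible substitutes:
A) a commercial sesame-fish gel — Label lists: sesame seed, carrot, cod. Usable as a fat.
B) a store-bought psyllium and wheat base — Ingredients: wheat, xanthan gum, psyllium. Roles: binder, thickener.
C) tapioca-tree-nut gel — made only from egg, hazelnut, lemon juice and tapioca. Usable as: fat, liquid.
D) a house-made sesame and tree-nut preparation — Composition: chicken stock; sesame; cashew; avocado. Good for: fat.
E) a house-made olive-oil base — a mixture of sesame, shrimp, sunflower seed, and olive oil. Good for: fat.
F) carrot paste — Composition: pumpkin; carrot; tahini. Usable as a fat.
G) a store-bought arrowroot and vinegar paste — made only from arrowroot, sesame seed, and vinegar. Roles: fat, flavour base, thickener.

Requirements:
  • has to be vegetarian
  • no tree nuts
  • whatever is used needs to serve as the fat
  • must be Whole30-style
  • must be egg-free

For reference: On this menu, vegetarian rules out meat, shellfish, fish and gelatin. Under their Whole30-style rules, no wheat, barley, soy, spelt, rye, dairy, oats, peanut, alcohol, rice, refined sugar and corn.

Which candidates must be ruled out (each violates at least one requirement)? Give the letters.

A, B, C, D, E

A: has cod, so not vegetarian — no
B: not usable as a fat; has wheat, so not Whole30-style — reject
C: has egg, so not egg-free; has hazelnut, so not tree-nut-free — out
D: has chicken stock, so not vegetarian; has cashew, so not tree-nut-free — reject
E: has shrimp, so not vegetarian — no
F: all constraints satisfied — keep
G: only sesame seed, vinegar and arrowroot; none excluded — OK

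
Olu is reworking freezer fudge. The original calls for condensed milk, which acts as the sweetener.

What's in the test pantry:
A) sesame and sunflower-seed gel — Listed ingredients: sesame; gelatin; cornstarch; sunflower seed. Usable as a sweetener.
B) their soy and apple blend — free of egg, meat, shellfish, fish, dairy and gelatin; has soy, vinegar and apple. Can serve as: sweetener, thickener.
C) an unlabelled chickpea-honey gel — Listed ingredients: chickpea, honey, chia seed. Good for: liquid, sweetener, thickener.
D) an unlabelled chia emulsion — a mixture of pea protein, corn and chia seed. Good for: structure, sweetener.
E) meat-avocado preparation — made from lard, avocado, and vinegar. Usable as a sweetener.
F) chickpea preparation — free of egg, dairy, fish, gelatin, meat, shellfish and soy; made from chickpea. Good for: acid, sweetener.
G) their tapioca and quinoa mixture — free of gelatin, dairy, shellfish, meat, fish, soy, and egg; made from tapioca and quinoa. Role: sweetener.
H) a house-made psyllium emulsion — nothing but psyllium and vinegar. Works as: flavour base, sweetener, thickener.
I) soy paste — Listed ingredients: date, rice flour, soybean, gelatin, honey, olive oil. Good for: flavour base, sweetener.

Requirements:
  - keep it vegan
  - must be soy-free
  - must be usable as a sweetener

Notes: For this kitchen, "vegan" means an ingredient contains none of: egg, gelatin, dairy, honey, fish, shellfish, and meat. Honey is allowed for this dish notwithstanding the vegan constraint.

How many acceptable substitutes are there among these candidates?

5

A: has gelatin, so not vegan — no
B: has soy, so not soy-free — reject
C: honey is permitted under the vegan carve-out; nothing else excluded — keep
D: only corn, chia seed, and pea protein; none excluded — keep
E: has lard, so not vegan — reject
F: vegan, no soy — OK
G: no soy, vegan — OK
H: all constraints satisfied — OK
I: has gelatin, so not vegan; has soybean, so not soy-free — no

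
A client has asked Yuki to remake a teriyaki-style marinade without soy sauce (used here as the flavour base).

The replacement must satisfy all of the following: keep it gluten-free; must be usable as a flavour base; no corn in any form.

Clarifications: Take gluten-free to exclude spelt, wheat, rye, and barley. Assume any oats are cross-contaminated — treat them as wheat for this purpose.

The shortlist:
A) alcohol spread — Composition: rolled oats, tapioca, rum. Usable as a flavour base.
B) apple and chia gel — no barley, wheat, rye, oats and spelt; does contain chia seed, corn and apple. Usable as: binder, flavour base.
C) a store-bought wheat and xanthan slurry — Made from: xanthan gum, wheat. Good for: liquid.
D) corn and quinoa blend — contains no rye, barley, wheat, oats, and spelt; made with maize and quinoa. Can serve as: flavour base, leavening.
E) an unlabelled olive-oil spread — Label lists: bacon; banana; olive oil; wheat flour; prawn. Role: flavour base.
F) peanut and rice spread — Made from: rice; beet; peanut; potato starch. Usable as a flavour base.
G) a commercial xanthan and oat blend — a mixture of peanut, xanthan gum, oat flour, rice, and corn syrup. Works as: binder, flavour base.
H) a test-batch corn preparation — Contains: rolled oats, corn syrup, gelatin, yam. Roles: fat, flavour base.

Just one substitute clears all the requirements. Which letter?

A: has rolled oats, so not gluten-free — no
B: has corn, so not corn-free — reject
C: not usable as a flavour base; has wheat, so not gluten-free — reject
D: has maize, so not corn-free — no
E: has wheat flour, so not gluten-free — reject
F: peanut and rice etc. — none of it excluded — valid
G: has oat flour, so not gluten-free; has corn syrup, so not corn-free — out
H: has rolled oats, so not gluten-free; has corn syrup, so not corn-free — no

F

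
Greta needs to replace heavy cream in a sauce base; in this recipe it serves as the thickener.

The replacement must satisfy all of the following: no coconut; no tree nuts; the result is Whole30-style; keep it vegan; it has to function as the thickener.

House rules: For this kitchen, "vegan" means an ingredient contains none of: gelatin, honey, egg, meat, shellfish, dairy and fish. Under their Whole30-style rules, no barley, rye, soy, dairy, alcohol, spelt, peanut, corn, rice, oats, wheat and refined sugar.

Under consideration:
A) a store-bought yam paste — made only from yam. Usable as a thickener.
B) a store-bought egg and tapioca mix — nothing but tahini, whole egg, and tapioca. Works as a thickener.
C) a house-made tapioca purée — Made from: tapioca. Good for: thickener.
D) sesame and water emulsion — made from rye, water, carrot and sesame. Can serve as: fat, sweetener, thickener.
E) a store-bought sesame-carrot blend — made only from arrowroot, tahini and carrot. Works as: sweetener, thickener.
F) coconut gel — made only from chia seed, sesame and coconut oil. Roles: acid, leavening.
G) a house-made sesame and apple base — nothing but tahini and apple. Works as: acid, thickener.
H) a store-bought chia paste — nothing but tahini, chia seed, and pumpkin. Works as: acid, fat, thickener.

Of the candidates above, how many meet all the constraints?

5

A: only yam; none excluded — OK
B: has whole egg, so not vegan — out
C: only tapioca; none excluded — OK
D: has rye, so not Whole30-style — no
E: no coconut, no tree nuts — valid
F: not usable as a thickener; has coconut oil, so not coconut-free — no
G: nothing on the exclusion list — OK
H: all constraints satisfied — keep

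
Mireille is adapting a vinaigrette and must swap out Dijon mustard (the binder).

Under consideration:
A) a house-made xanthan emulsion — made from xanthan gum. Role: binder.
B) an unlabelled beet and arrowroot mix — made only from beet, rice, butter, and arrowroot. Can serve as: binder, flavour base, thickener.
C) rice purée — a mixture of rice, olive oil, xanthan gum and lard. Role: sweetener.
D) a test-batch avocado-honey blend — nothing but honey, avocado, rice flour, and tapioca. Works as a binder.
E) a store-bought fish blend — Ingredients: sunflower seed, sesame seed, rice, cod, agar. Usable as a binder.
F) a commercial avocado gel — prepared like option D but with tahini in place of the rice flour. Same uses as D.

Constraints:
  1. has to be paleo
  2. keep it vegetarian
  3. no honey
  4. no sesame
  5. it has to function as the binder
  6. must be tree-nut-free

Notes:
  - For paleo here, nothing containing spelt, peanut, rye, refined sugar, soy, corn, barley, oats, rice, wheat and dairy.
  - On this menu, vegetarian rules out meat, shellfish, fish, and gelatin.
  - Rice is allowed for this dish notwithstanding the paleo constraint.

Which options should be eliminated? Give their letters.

B, C, D, E, F

A: works as a binder, vegetarian, paleo — keep
B: has butter, so not paleo — reject
C: not usable as a binder; has lard, so not vegetarian — no
D: has honey, so not honey-free — reject
E: has cod, so not vegetarian; has sesame seed, so not sesame-free — no
F: has honey, so not honey-free; has tahini, so not sesame-free — reject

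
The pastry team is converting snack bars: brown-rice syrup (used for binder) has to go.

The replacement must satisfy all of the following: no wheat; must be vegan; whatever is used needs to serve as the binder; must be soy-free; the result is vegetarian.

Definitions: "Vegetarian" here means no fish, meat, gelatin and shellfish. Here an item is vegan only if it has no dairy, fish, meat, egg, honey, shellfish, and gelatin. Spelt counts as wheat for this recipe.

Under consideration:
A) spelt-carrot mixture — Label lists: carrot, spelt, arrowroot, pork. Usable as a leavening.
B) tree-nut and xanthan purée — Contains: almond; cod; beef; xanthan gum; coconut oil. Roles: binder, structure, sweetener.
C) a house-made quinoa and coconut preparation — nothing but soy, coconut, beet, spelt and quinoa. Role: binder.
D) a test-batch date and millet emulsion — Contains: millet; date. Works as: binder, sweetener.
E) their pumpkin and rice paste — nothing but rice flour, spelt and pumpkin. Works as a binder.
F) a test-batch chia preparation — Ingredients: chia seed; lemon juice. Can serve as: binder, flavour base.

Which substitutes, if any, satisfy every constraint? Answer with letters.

A: not usable as a binder; has pork, so not vegetarian (and 2 more) — reject
B: has cod, so not vegetarian; has cod, so not vegan — no
C: has soy, so not soy-free; has spelt, so not wheat-free — reject
D: all constraints satisfied — OK
E: has spelt, so not wheat-free — out
F: only lemon juice and chia seed; none excluded — OK

D, F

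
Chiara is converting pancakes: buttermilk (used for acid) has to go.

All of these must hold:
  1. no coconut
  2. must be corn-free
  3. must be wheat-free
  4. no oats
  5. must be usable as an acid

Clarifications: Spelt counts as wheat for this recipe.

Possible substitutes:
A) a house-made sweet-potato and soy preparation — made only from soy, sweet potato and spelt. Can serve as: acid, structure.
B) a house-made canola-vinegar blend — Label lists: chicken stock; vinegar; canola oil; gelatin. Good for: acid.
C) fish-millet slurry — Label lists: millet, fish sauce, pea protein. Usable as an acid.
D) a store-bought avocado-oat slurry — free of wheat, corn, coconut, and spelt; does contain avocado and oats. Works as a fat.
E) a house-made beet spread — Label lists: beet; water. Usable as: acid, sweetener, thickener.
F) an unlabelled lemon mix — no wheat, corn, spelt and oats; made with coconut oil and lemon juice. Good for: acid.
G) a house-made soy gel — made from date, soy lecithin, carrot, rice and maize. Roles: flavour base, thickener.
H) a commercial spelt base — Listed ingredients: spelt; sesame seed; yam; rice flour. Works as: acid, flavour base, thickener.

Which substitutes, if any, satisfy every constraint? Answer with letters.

B, C, E

A: has spelt, so not wheat-free — out
B: gelatin and chicken stock etc. — none of it excluded — OK
C: only fish sauce, pea protein and millet; none excluded — keep
D: not usable as an acid; has oats, so not oat-free — reject
E: no oats, no coconut — OK
F: has coconut oil, so not coconut-free — out
G: not usable as an acid; has maize, so not corn-free — no
H: has spelt, so not wheat-free — reject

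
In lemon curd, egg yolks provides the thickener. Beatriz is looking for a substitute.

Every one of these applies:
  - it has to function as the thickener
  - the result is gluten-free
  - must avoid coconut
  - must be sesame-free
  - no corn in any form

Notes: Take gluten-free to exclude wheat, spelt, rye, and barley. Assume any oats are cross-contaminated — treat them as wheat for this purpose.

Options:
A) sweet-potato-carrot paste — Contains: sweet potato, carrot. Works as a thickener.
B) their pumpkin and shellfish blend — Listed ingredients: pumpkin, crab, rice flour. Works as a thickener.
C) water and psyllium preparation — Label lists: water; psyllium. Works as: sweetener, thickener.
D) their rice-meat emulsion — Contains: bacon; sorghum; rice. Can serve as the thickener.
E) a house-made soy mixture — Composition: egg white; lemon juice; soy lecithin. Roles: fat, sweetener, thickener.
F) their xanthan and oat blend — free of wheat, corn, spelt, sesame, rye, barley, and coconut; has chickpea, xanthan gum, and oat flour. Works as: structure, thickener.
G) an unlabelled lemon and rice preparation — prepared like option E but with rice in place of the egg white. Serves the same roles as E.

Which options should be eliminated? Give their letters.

A: nothing on the exclusion list — valid
B: only rice flour, crab and pumpkin; none excluded — valid
C: works as a thickener, no sesame, no coconut — OK
D: every rule checks out — keep
E: only egg white, soy lecithin, and lemon juice; none excluded — keep
F: has oat flour, so not gluten-free — no
G: only rice, soy lecithin, and lemon juice; none excluded — keep

F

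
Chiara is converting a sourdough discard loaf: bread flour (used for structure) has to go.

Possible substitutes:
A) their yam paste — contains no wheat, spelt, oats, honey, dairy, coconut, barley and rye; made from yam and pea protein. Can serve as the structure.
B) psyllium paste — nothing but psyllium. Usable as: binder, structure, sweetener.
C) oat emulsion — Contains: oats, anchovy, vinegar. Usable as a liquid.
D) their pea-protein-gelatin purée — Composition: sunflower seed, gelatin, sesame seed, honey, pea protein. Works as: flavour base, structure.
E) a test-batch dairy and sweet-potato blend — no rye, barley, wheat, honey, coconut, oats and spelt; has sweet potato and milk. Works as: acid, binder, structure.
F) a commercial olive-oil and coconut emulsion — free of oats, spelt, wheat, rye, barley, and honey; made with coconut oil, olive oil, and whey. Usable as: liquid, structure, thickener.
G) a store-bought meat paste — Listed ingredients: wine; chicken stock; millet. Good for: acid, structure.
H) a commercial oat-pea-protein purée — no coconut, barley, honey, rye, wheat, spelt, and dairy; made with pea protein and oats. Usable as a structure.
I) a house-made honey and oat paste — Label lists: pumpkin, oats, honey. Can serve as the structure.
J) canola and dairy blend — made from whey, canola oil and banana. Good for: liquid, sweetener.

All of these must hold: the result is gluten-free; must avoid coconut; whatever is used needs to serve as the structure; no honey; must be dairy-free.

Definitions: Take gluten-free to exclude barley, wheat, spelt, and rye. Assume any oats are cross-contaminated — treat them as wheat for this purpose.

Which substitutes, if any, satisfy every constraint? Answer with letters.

A: all constraints satisfied — valid
B: works as a structure, no dairy, no honey — keep
C: not usable as a structure; has oats, so not gluten-free — out
D: has honey, so not honey-free — no
E: has milk, so not dairy-free — no
F: has whey, so not dairy-free; has coconut oil, so not coconut-free — reject
G: nothing on the exclusion list — OK
H: has oats, so not gluten-free — reject
I: has oats, so not gluten-free; has honey, so not honey-free — no
J: not usable as a structure; has whey, so not dairy-free — out

A, B, G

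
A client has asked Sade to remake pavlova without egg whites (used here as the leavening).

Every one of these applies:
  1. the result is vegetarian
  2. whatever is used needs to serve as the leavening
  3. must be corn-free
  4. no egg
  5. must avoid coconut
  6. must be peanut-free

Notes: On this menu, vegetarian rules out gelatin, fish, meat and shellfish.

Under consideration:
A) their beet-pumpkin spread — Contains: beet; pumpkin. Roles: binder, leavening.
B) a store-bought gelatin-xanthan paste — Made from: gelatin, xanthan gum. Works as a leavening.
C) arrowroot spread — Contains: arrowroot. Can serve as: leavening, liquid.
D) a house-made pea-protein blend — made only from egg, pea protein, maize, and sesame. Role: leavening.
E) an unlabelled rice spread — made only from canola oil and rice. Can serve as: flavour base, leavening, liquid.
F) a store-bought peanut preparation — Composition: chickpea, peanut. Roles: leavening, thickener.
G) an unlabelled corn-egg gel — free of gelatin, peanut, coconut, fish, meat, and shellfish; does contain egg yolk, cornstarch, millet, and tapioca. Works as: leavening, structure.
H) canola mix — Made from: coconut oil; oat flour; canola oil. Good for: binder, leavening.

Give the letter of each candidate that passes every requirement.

A: nothing on the exclusion list — valid
B: has gelatin, so not vegetarian — reject
C: only arrowroot; none excluded — keep
D: has egg, so not egg-free; has maize, so not corn-free — out
E: only rice and canola oil; none excluded — OK
F: has peanut, so not peanut-free — reject
G: has egg yolk, so not egg-free; has cornstarch, so not corn-free — out
H: has coconut oil, so not coconut-free — out

A, C, E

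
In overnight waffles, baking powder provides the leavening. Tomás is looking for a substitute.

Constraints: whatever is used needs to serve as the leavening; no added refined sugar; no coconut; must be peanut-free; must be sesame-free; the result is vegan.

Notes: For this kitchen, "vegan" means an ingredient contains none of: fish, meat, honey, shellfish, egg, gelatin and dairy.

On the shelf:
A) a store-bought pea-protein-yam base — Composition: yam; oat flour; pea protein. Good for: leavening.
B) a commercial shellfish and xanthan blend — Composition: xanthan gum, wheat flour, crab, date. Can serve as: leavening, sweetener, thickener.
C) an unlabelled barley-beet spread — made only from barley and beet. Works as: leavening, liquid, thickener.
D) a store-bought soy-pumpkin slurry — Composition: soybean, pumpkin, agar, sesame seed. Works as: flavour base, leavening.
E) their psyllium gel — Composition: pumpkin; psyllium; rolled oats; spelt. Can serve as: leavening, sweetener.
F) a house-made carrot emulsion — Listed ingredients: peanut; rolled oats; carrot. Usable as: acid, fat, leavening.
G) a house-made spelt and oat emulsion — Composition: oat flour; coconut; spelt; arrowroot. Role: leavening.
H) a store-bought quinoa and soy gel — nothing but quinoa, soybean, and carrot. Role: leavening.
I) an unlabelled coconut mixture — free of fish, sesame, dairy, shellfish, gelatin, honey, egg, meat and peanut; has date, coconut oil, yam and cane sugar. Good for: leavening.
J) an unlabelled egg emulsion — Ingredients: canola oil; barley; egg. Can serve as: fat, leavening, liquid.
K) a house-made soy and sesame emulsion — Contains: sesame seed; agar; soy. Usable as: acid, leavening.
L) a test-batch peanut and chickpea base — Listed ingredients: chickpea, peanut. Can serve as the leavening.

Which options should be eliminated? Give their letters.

B, D, F, G, I, J, K, L

A: works as a leavening, no refined sugar, no sesame — keep
B: has crab, so not vegan — reject
C: nothing on the exclusion list — keep
D: has sesame seed, so not sesame-free — no
E: vegan, no coconut — OK
F: has peanut, so not peanut-free — no
G: has coconut, so not coconut-free — out
H: works as a leavening, vegan, no refined sugar — OK
I: has coconut oil, so not coconut-free; has cane sugar, so not no-added-sugar — no
J: has egg, so not vegan — out
K: has sesame seed, so not sesame-free — out
L: has peanut, so not peanut-free — no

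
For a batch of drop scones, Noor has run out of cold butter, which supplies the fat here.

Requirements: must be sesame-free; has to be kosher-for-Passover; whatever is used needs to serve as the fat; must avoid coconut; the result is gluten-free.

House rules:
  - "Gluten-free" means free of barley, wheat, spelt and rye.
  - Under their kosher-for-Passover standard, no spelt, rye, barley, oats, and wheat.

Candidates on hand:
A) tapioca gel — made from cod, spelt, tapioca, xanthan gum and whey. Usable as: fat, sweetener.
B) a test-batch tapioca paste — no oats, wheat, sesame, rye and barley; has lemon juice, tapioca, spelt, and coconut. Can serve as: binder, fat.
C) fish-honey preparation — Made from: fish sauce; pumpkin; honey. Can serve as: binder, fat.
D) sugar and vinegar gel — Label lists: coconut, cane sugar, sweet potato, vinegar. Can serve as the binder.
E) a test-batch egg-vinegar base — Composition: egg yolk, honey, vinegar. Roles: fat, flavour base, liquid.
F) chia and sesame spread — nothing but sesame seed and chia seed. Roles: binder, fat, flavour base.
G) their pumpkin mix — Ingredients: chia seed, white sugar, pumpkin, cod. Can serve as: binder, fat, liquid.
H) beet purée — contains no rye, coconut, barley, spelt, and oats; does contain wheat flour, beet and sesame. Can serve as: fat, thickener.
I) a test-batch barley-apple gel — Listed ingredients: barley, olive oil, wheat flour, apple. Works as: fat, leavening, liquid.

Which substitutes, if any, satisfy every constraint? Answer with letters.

C, E, G

A: has spelt, so not gluten-free; has spelt, so not kosher-for-Passover — out
B: has spelt, so not gluten-free; has spelt, so not kosher-for-Passover (and 1 more) — reject
C: every rule checks out — valid
D: not usable as a fat; has coconut, so not coconut-free — out
E: only egg yolk, honey, and vinegar; none excluded — OK
F: has sesame seed, so not sesame-free — out
G: every rule checks out — OK
H: has wheat flour, so not gluten-free; has wheat flour, so not kosher-for-Passover (and 1 more) — no
I: has barley, so not gluten-free; has barley, so not kosher-for-Passover — out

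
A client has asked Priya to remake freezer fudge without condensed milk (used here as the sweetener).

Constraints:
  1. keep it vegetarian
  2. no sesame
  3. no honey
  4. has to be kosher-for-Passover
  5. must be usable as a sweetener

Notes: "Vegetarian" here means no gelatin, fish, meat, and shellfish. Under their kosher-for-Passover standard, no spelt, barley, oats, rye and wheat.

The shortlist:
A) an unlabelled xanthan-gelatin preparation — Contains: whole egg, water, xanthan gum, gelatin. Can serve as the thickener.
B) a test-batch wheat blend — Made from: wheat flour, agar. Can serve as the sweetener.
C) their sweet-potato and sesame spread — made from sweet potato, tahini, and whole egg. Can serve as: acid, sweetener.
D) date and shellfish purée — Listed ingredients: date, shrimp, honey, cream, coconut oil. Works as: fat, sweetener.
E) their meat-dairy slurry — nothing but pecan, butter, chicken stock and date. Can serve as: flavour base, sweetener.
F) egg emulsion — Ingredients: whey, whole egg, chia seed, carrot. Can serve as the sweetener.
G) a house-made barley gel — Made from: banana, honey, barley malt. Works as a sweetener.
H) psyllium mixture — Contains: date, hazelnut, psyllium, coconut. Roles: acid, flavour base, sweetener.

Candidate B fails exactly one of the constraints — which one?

kosher-for-Passover

usable as a sweetener: satisfied
vegetarian: satisfied
kosher-for-Passover: has wheat flour — fails
sesame-free: satisfied
honey-free: satisfied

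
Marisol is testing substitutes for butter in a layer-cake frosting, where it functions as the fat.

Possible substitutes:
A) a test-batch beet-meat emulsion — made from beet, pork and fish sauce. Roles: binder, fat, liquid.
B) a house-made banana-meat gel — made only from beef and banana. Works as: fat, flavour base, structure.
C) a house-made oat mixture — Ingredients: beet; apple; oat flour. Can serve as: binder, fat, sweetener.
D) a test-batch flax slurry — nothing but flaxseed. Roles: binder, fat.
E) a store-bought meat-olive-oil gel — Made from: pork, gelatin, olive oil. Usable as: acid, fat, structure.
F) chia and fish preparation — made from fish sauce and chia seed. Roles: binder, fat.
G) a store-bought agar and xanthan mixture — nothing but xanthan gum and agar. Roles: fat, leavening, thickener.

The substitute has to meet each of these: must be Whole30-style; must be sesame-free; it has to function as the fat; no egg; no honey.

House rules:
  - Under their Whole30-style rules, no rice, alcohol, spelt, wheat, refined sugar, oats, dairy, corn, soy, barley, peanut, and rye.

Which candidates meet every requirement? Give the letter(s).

A: only fish sauce, pork and beet; none excluded — valid
B: every rule checks out — valid
C: has oat flour, so not Whole30-style — no
D: works as a fat, no sesame, no honey — OK
E: every rule checks out — keep
F: no egg, no sesame — OK
G: no honey, Whole30-style — valid

A, B, D, E, F, G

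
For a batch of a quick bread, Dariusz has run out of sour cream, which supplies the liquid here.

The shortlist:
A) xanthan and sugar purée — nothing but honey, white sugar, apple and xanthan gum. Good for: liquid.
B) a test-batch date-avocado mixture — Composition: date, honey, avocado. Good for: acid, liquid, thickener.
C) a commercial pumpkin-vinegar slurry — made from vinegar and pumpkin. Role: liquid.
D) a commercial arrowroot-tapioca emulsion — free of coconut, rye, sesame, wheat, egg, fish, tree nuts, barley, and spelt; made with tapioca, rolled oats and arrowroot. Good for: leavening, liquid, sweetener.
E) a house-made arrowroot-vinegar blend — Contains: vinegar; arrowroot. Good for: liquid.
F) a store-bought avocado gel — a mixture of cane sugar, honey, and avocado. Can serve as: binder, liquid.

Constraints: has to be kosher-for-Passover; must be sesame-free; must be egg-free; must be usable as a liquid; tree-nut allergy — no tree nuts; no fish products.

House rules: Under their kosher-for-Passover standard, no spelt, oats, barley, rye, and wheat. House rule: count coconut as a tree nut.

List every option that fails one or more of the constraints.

A: honey and white sugar etc. — none of it excluded — OK
B: only honey, avocado, and date; none excluded — OK
C: all constraints satisfied — OK
D: has rolled oats, so not kosher-for-Passover — reject
E: only vinegar and arrowroot; none excluded — keep
F: nothing on the exclusion list — valid

D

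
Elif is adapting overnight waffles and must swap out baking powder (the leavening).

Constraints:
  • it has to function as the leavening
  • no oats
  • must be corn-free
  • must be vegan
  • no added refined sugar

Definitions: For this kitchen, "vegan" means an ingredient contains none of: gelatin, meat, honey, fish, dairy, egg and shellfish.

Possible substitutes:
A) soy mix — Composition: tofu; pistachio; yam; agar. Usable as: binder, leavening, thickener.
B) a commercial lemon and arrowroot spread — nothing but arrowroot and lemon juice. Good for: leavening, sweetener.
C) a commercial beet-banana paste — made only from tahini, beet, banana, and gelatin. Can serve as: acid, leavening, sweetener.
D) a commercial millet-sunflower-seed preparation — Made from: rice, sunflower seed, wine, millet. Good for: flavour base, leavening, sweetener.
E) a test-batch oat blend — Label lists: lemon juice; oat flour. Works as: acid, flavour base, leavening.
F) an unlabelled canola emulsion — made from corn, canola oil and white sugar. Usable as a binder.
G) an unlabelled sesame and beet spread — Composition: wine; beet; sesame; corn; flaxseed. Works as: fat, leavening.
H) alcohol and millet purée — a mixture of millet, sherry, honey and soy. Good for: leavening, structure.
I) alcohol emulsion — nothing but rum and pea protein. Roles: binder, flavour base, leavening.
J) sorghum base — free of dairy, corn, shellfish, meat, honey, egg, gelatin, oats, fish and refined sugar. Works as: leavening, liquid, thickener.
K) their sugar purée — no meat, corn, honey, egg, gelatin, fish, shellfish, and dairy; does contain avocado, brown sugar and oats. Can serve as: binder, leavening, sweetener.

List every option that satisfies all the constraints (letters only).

A, B, D, I, J

A: tofu and pistachio etc. — none of it excluded — OK
B: all constraints satisfied — OK
C: has gelatin, so not vegan — out
D: wine and rice etc. — none of it excluded — valid
E: has oat flour, so not oat-free — no
F: not usable as a leavening; has white sugar, so not no-added-sugar (and 1 more) — out
G: has corn, so not corn-free — out
H: has honey, so not vegan — reject
I: works as a leavening, no refined sugar, no corn — OK
J: works as a leavening, vegan, no oats — valid
K: has oats, so not oat-free; has brown sugar, so not no-added-sugar — no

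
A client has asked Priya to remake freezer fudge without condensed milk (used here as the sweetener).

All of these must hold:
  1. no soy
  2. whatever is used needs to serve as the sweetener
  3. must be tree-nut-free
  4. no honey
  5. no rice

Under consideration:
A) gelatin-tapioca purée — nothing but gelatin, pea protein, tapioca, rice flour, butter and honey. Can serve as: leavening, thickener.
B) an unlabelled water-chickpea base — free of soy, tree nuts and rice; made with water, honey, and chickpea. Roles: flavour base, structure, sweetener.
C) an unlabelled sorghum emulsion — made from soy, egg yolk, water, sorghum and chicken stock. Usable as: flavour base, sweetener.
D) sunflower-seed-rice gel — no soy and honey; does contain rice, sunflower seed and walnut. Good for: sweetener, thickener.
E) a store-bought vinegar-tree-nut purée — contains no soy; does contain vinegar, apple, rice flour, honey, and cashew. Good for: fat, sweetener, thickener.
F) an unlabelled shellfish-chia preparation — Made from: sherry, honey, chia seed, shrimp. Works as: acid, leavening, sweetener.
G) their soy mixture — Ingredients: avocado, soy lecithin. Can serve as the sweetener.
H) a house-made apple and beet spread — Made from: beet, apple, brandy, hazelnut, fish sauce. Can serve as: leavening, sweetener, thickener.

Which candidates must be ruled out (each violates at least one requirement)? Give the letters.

A: not usable as a sweetener; has rice flour, so not rice-free (and 1 more) — out
B: has honey, so not honey-free — out
C: has soy, so not soy-free — reject
D: has rice, so not rice-free; has walnut, so not tree-nut-free — no
E: has rice flour, so not rice-free; has honey, so not honey-free (and 1 more) — no
F: has honey, so not honey-free — reject
G: has soy lecithin, so not soy-free — no
H: has hazelnut, so not tree-nut-free — no

A, B, C, D, E, F, G, H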